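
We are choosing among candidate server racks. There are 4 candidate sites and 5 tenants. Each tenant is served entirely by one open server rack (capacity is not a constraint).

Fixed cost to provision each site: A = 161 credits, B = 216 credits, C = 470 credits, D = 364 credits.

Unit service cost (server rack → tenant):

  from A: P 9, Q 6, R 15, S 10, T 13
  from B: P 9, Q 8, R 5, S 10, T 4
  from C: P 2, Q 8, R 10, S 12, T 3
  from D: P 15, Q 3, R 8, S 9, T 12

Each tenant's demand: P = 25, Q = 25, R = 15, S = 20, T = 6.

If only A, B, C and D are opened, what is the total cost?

Total cost: 1609

Each tenant is assigned to its cheapest site among the open ones.
{A, B, C, D}: P→C 2·25=50, Q→D 3·25=75, R→B 5·15=75, S→D 9·20=180, T→C 3·6=18. Service 398; fixed 1211; total 1609.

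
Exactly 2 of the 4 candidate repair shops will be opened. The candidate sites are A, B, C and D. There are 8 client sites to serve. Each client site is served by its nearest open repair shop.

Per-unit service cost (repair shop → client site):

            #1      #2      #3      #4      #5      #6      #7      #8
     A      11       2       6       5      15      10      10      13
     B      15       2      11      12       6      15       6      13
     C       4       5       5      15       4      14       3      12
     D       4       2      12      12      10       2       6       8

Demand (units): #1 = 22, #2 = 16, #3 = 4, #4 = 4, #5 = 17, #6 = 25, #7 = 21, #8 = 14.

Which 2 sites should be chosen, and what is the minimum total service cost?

With exactly 2 open, each client site uses its cheapest among the chosen.
{C, D}: #1→C 4·22=88, #2→D 2·16=32, #3→C 5·4=20, #4→D 12·4=48, #5→C 4·17=68, #6→D 2·25=50, #7→C 3·21=63, #8→D 8·14=112. Service cost 481.
{B, D}: service cost 602
{A, D}: service cost 622
Among all 6 size-2 choices, {C, D} is lowest.

Choose C and D; total service cost 481.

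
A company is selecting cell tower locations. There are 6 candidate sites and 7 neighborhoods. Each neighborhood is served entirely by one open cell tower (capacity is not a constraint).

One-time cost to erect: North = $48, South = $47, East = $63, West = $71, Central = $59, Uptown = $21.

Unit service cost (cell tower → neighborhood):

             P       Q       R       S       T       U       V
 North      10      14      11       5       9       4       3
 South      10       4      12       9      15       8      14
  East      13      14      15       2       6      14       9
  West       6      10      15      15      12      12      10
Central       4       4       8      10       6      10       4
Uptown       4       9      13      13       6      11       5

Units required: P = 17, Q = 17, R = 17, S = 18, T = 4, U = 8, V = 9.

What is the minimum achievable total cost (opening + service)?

For any fixed open set, each neighborhood goes to its cheapest open site; total = fixed + service.
{North, Central}: P→Central 4·17=68, Q→Central 4·17=68, R→Central 8·17=136, S→North 5·18=90, T→Central 6·4=24, U→North 4·8=32, V→North 3·9=27. Service 445; fixed 107; total 552.
{North, East, Central}: P→Central 4·17=68, Q→Central 4·17=68, R→Central 8·17=136, S→East 2·18=36, T→East 6·4=24, U→North 4·8=32, V→North 3·9=27. Service 391; fixed 170; total 561.
{East, Central}: P→Central 4·17=68, Q→Central 4·17=68, R→Central 8·17=136, S→East 2·18=36, T→East 6·4=24, U→Central 10·8=80, V→Central 4·9=36. Service 448; fixed 122; total 570.
{North, South, East, West, Central, Uptown}: service 391 + fixed 309 = 700
No other subset beats 552.

Minimum total cost: 552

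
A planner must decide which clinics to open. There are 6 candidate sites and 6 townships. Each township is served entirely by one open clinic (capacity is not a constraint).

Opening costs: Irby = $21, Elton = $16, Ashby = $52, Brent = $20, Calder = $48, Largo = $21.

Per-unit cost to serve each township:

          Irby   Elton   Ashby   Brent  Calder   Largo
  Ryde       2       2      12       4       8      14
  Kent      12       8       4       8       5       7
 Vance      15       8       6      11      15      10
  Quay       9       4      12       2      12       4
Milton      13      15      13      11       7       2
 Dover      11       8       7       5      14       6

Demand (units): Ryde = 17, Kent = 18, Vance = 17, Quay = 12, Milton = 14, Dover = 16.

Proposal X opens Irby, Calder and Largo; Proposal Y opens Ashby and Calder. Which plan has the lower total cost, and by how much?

Proposal X is cheaper by 208.

Proposal X: {Irby, Calder, Largo}: Ryde→Irby 2·17=34, Kent→Calder 5·18=90, Vance→Largo 10·17=170, Quay→Largo 4·12=48, Milton→Largo 2·14=28, Dover→Largo 6·16=96. Service 466; fixed 90; total 556.
Proposal Y: {Ashby, Calder}: Ryde→Calder 8·17=136, Kent→Ashby 4·18=72, Vance→Ashby 6·17=102, Quay→Ashby 12·12=144, Milton→Calder 7·14=98, Dover→Ashby 7·16=112. Service 664; fixed 100; total 764.
Difference: |556 − 764| = 208.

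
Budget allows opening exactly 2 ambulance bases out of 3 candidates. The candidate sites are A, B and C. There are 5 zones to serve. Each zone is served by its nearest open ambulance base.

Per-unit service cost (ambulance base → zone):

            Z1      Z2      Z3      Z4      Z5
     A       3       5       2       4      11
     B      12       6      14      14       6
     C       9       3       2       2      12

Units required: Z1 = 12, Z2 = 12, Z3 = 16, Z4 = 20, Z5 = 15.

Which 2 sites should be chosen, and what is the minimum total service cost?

Choose A and B; total service cost 298.

With exactly 2 open, each zone uses its cheapest among the chosen.
{A, B}: Z1→A 3·12=36, Z2→A 5·12=60, Z3→A 2·16=32, Z4→A 4·20=80, Z5→B 6·15=90. Service cost 298.
{B, C}: service cost 306
{A, C}: service cost 309
Among all 3 size-2 choices, {A, B} is lowest.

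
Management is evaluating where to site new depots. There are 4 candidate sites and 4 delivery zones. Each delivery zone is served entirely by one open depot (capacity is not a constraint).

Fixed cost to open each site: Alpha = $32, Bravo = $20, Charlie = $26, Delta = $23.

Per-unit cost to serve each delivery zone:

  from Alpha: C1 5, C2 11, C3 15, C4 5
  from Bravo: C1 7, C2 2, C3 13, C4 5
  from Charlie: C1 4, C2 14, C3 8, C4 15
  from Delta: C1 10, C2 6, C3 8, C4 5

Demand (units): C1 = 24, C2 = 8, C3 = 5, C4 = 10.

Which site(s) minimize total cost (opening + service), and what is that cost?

Open Bravo and Charlie; minimum total cost 248.

For any fixed open set, each delivery zone goes to its cheapest open site; total = fixed + service.
{Bravo, Charlie}: C1→Charlie 4·24=96, C2→Bravo 2·8=16, C3→Charlie 8·5=40, C4→Bravo 5·10=50. Service 202; fixed 46; total 248.
{Bravo, Charlie, Delta}: C1→Charlie 4·24=96, C2→Bravo 2·8=16, C3→Charlie 8·5=40, C4→Bravo 5·10=50. Service 202; fixed 69; total 271.
{Alpha, Bravo, Charlie}: service 202 + fixed 78 = 280
{Alpha, Bravo, Charlie, Delta}: C1→Charlie 4·24=96, C2→Bravo 2·8=16, C3→Charlie 8·5=40, C4→Alpha 5·10=50. Service 202; fixed 101; total 303.
No other subset beats 248.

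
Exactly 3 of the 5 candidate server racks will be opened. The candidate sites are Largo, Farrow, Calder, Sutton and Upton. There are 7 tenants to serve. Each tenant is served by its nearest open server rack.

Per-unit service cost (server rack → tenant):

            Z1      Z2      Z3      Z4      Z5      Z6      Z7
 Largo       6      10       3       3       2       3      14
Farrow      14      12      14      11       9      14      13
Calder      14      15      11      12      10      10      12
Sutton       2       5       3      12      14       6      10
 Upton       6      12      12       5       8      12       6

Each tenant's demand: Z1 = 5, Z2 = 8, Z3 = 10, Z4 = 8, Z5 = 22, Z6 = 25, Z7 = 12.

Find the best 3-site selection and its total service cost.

With exactly 3 open, each tenant uses its cheapest among the chosen.
{Largo, Sutton, Upton}: Z1→Sutton 2·5=10, Z2→Sutton 5·8=40, Z3→Largo 3·10=30, Z4→Largo 3·8=24, Z5→Largo 2·22=44, Z6→Largo 3·25=75, Z7→Upton 6·12=72. Service cost 295.
{Largo, Farrow, Sutton}: service cost 343
{Largo, Calder, Sutton}: service cost 343
Among all 10 size-3 choices, {Largo, Sutton, Upton} is lowest.

Choose Largo, Sutton and Upton; total service cost 295.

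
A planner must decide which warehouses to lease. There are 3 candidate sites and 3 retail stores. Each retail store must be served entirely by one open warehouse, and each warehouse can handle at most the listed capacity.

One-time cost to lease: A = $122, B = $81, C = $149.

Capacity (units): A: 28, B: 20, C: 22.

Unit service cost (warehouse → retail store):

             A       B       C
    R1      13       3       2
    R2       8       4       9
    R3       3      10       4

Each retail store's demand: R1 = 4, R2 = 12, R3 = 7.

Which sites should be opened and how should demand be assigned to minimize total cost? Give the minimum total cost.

Open {A, B}: R1→B 3·4=12, R2→B 4·12=48, R3→A 3·7=21.
Loads: A carries 7/28, B carries 16/20. Service 81; fixed 203; total 284.
Next best feasible plan costs 291.

Minimum total cost: 284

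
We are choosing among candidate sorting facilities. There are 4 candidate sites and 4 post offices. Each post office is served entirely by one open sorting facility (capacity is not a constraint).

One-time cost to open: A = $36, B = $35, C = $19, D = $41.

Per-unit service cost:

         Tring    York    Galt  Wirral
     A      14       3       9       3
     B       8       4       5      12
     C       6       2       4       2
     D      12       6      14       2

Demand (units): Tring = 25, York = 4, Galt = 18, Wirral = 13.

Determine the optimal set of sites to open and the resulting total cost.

Open C only; minimum total cost 275.

For any fixed open set, each post office goes to its cheapest open site; total = fixed + service.
{C}: Tring→C 6·25=150, York→C 2·4=8, Galt→C 4·18=72, Wirral→C 2·13=26. Service 256; fixed 19; total 275.
{B, C}: Tring→C 6·25=150, York→C 2·4=8, Galt→C 4·18=72, Wirral→C 2·13=26. Service 256; fixed 54; total 310.
{A, C}: Tring→C 6·25=150, York→C 2·4=8, Galt→C 4·18=72, Wirral→C 2·13=26. Service 256; fixed 55; total 311.
{A, B, C, D}: service 256 + fixed 131 = 387
No other subset beats 275.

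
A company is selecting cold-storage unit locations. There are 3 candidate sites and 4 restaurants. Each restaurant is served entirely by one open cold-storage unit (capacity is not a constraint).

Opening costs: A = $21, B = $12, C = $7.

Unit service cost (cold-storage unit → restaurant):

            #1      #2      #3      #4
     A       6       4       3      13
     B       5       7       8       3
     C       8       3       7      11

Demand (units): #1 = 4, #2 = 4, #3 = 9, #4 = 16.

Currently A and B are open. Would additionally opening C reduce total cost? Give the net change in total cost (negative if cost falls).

Current service cost with {A, B}: 111.
Adding C: each restaurant re-picks its cheapest; new service cost 107, saving 4.
Extra fixed cost: 7. Net change = 7 − 4 = 3.
(Totals: 144 → 147.)

No — net change +3 (cost rises by 3).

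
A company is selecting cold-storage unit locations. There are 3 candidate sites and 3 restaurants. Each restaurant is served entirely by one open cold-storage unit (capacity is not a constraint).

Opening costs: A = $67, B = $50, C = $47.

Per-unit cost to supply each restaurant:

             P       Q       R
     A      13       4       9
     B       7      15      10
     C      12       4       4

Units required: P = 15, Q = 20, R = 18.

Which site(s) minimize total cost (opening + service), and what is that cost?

For any fixed open set, each restaurant goes to its cheapest open site; total = fixed + service.
{B, C}: P→B 7·15=105, Q→C 4·20=80, R→C 4·18=72. Service 257; fixed 97; total 354.
{C}: P→C 12·15=180, Q→C 4·20=80, R→C 4·18=72. Service 332; fixed 47; total 379.
{A, B, C}: P→B 7·15=105, Q→A 4·20=80, R→C 4·18=72. Service 257; fixed 164; total 421.
No other subset beats 354.

Open B and C; minimum total cost 354.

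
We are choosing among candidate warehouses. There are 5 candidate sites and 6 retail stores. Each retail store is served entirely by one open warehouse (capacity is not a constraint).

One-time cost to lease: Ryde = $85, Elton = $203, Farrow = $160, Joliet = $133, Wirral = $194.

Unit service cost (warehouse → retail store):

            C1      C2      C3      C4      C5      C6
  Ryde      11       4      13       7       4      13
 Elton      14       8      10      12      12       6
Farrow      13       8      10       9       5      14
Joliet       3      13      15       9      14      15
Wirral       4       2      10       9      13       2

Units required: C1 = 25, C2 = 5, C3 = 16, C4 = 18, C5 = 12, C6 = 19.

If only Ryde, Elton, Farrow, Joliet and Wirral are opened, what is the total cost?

Each retail store is assigned to its cheapest site among the open ones.
{Ryde, Elton, Farrow, Joliet, Wirral}: C1→Joliet 3·25=75, C2→Wirral 2·5=10, C3→Elton 10·16=160, C4→Ryde 7·18=126, C5→Ryde 4·12=48, C6→Wirral 2·19=38. Service 457; fixed 775; total 1232.

Total cost: 1232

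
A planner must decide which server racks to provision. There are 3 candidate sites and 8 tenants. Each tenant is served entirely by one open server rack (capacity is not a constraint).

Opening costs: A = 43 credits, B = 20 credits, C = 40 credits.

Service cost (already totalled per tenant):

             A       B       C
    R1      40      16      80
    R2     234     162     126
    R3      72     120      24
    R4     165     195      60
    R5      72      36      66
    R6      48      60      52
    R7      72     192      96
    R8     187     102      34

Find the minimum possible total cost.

Minimum total cost: 504

For any fixed open set, each tenant goes to its cheapest open site; total = fixed + service.
{B, C}: R1→B 16, R2→C 126, R3→C 24, R4→C 60, R5→B 36, R6→C 52, R7→C 96, R8→C 34. Service 444; fixed 60; total 504.
{A, B, C}: service 416 + fixed 103 = 519
{A, C}: R1→A 40, R2→C 126, R3→C 24, R4→C 60, R5→C 66, R6→A 48, R7→A 72, R8→C 34. Service 470; fixed 83; total 553.
{B}: R1→B 16, R2→B 162, R3→B 120, R4→B 195, R5→B 36, R6→B 60, R7→B 192, R8→B 102. Service 883; fixed 20; total 903.
No other subset beats 504.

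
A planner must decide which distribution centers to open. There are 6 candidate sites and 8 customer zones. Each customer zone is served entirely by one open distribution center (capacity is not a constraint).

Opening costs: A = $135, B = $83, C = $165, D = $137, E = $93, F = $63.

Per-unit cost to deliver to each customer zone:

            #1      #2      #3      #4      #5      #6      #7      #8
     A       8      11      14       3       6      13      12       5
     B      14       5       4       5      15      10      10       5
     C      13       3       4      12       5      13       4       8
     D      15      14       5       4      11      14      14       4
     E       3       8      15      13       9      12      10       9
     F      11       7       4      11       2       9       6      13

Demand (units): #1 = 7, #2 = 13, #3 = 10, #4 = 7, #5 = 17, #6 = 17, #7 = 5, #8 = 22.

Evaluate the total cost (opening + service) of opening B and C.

Each customer zone is assigned to its cheapest site among the open ones.
{B, C}: #1→C 13·7=91, #2→C 3·13=39, #3→B 4·10=40, #4→B 5·7=35, #5→C 5·17=85, #6→B 10·17=170, #7→C 4·5=20, #8→B 5·22=110. Service 590; fixed 248; total 838.

Total cost: 838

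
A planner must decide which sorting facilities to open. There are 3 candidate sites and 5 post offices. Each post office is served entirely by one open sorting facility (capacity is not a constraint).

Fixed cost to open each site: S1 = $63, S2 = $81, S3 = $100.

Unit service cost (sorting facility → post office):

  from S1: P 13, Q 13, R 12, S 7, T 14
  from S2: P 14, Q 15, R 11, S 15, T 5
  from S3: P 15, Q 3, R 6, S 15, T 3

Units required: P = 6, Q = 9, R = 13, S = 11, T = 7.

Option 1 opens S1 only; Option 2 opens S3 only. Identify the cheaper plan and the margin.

Option 1: {S1}: P→S1 13·6=78, Q→S1 13·9=117, R→S1 12·13=156, S→S1 7·11=77, T→S1 14·7=98. Service 526; fixed 63; total 589.
Option 2: {S3}: P→S3 15·6=90, Q→S3 3·9=27, R→S3 6·13=78, S→S3 15·11=165, T→S3 3·7=21. Service 381; fixed 100; total 481.
Difference: |589 − 481| = 108.

Option 2 is cheaper by 108.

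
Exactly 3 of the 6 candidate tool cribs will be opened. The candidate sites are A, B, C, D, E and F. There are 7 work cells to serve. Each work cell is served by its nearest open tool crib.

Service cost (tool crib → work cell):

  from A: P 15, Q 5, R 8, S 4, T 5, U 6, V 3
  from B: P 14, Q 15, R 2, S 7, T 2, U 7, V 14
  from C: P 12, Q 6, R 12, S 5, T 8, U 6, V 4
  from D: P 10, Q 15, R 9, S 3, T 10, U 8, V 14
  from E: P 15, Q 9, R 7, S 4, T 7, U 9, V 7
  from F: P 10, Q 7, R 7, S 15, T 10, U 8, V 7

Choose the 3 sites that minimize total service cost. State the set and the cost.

With exactly 3 open, each work cell uses its cheapest among the chosen.
{A, B, D}: P→D 10, Q→A 5, R→B 2, S→D 3, T→B 2, U→A 6, V→A 3. Service cost 31.
{A, B, F}: service cost 32
{B, C, D}: service cost 33
Among all 20 size-3 choices, {A, B, D} is lowest.

Choose A, B and D; total service cost 31.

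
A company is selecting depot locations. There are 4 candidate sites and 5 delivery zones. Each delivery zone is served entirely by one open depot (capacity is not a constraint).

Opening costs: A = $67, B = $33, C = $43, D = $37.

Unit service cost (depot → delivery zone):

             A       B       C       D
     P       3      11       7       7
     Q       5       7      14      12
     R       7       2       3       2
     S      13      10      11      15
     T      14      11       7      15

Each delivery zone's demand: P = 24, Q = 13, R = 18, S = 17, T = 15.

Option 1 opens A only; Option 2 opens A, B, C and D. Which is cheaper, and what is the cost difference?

Option 1: {A}: P→A 3·24=72, Q→A 5·13=65, R→A 7·18=126, S→A 13·17=221, T→A 14·15=210. Service 694; fixed 67; total 761.
Option 2: {A, B, C, D}: P→A 3·24=72, Q→A 5·13=65, R→B 2·18=36, S→B 10·17=170, T→C 7·15=105. Service 448; fixed 180; total 628.
Difference: |761 − 628| = 133.

Option 2 is cheaper by 133.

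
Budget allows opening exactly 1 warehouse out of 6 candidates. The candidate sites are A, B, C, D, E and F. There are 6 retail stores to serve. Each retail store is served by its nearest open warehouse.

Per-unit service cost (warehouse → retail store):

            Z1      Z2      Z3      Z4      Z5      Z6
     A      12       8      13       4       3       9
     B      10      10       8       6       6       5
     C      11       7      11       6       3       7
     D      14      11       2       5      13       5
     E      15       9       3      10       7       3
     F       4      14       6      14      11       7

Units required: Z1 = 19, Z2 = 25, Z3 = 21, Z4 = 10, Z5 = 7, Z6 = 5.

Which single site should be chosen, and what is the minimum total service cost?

Choose C only; total service cost 731.

With exactly 1 open, each retail store uses its cheapest among the chosen.
{C}: Z1→C 11·19=209, Z2→C 7·25=175, Z3→C 11·21=231, Z4→C 6·10=60, Z5→C 3·7=21, Z6→C 7·5=35. Service cost 731.
{B}: service cost 735
{E}: service cost 737
Among all 6 size-1 choices, {C} is lowest.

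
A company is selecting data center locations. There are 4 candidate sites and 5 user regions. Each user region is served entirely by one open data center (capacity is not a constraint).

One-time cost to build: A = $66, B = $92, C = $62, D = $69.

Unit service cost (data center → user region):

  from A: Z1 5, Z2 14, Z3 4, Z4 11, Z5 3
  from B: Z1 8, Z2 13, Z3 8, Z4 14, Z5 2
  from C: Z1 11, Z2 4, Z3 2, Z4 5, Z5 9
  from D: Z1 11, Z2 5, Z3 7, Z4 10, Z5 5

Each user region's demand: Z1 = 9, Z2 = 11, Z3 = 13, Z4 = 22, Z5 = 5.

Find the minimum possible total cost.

Minimum total cost: 368

For any fixed open set, each user region goes to its cheapest open site; total = fixed + service.
{A, C}: Z1→A 5·9=45, Z2→C 4·11=44, Z3→C 2·13=26, Z4→C 5·22=110, Z5→A 3·5=15. Service 240; fixed 128; total 368.
{C}: Z1→C 11·9=99, Z2→C 4·11=44, Z3→C 2·13=26, Z4→C 5·22=110, Z5→C 9·5=45. Service 324; fixed 62; total 386.
{B, C}: Z1→B 8·9=72, Z2→C 4·11=44, Z3→C 2·13=26, Z4→C 5·22=110, Z5→B 2·5=10. Service 262; fixed 154; total 416.
{A, B, C, D}: service 235 + fixed 289 = 524
No other subset beats 368.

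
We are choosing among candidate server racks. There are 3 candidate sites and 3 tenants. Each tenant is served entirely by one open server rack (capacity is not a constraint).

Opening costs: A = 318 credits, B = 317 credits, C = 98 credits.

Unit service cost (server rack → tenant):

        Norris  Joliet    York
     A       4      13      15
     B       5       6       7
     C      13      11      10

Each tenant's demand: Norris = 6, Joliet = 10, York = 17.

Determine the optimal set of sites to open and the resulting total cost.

For any fixed open set, each tenant goes to its cheapest open site; total = fixed + service.
{C}: Norris→C 13·6=78, Joliet→C 11·10=110, York→C 10·17=170. Service 358; fixed 98; total 456.
{B}: Norris→B 5·6=30, Joliet→B 6·10=60, York→B 7·17=119. Service 209; fixed 317; total 526.
{B, C}: service 209 + fixed 415 = 624
{A, B, C}: service 203 + fixed 733 = 936
(All 7 nonempty subsets were checked; C only is lowest.)

Open C only; minimum total cost 456.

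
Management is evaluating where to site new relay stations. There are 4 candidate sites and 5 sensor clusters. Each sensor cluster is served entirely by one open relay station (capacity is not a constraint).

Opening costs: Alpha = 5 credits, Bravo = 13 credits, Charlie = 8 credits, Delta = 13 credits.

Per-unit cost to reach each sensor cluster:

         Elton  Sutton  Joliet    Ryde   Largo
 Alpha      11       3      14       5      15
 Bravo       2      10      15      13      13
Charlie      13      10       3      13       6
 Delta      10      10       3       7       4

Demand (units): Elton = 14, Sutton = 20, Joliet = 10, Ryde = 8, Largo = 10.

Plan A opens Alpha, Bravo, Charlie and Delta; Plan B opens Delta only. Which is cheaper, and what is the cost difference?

Plan A: {Alpha, Bravo, Charlie, Delta}: Elton→Bravo 2·14=28, Sutton→Alpha 3·20=60, Joliet→Charlie 3·10=30, Ryde→Alpha 5·8=40, Largo→Delta 4·10=40. Service 198; fixed 39; total 237.
Plan B: {Delta}: Elton→Delta 10·14=140, Sutton→Delta 10·20=200, Joliet→Delta 3·10=30, Ryde→Delta 7·8=56, Largo→Delta 4·10=40. Service 466; fixed 13; total 479.
Difference: |237 − 479| = 242.

Plan A is cheaper by 242.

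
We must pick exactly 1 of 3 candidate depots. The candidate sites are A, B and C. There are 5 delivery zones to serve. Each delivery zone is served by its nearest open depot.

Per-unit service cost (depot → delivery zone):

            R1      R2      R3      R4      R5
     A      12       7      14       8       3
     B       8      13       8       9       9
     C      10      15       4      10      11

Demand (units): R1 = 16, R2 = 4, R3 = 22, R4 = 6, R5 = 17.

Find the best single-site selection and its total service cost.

Choose C only; total service cost 555.

With exactly 1 open, each delivery zone uses its cheapest among the chosen.
{C}: R1→C 10·16=160, R2→C 15·4=60, R3→C 4·22=88, R4→C 10·6=60, R5→C 11·17=187. Service cost 555.
{B}: service cost 563
{A}: service cost 627
Among all 3 size-1 choices, {C} is lowest.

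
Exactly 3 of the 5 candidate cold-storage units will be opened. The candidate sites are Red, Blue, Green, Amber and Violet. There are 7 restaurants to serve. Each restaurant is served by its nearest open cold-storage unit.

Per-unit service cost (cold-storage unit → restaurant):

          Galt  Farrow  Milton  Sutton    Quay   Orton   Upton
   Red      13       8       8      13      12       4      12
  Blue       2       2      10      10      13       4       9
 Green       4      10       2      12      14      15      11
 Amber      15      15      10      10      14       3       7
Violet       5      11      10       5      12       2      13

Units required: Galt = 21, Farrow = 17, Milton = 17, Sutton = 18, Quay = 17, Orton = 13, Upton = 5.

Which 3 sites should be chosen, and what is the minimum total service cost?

Choose Blue, Green and Violet; total service cost 475.

With exactly 3 open, each restaurant uses its cheapest among the chosen.
{Blue, Green, Violet}: Galt→Blue 2·21=42, Farrow→Blue 2·17=34, Milton→Green 2·17=34, Sutton→Violet 5·18=90, Quay→Violet 12·17=204, Orton→Violet 2·13=26, Upton→Blue 9·5=45. Service cost 475.
{Red, Blue, Violet}: service cost 577
{Blue, Green, Amber}: service cost 585
Among all 10 size-3 choices, {Blue, Green, Violet} is lowest.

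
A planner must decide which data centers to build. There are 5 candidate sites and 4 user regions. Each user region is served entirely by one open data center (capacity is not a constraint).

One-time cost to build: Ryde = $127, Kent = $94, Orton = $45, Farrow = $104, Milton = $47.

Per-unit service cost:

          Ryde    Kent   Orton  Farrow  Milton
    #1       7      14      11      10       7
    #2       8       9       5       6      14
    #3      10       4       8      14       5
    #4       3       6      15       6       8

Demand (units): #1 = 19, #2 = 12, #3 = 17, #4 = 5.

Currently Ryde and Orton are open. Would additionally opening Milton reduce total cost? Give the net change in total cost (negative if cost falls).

Current service cost with {Ryde, Orton}: 344.
Adding Milton: each user region re-picks its cheapest; new service cost 293, saving 51.
Extra fixed cost: 47. Net change = 47 − 51 = -4.
(Totals: 516 → 512.)

Yes — net change −4 (cost falls by 4).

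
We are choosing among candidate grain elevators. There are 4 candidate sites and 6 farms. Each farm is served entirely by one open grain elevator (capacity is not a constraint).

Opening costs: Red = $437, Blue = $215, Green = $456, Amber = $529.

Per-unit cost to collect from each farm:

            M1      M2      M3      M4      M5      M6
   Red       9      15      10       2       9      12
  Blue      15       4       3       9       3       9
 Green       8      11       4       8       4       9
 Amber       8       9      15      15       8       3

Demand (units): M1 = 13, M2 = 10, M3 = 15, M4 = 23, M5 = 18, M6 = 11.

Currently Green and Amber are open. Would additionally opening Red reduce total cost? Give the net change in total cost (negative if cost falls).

Current service cost with {Green, Amber}: 543.
Adding Red: each farm re-picks its cheapest; new service cost 405, saving 138.
Extra fixed cost: 437. Net change = 437 − 138 = 299.
(Totals: 1528 → 1827.)

No — net change +299 (cost rises by 299).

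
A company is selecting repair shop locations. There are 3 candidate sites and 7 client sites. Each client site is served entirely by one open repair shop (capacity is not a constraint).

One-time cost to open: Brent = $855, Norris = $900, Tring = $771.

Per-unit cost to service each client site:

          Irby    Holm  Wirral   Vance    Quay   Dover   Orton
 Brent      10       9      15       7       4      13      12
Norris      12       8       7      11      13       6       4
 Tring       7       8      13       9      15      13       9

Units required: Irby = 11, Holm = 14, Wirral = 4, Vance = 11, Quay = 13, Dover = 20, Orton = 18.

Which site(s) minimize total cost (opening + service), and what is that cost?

For any fixed open set, each client site goes to its cheapest open site; total = fixed + service.
{Norris}: Irby→Norris 12·11=132, Holm→Norris 8·14=112, Wirral→Norris 7·4=28, Vance→Norris 11·11=121, Quay→Norris 13·13=169, Dover→Norris 6·20=120, Orton→Norris 4·18=72. Service 754; fixed 900; total 1654.
{Tring}: service 957 + fixed 771 = 1728
{Brent}: Irby→Brent 10·11=110, Holm→Brent 9·14=126, Wirral→Brent 15·4=60, Vance→Brent 7·11=77, Quay→Brent 4·13=52, Dover→Brent 13·20=260, Orton→Brent 12·18=216. Service 901; fixed 855; total 1756.
{Brent, Norris, Tring}: service 538 + fixed 2526 = 3064
No other subset beats 1654.

Open Norris only; minimum total cost 1654.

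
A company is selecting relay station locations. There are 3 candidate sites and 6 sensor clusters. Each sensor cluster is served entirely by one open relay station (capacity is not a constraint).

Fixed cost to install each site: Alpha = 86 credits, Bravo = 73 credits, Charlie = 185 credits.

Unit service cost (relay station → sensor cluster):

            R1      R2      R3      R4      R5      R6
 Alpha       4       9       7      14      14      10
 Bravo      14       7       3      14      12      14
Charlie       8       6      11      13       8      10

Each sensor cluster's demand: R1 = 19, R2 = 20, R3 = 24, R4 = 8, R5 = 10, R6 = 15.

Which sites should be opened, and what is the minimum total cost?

For any fixed open set, each sensor cluster goes to its cheapest open site; total = fixed + service.
{Alpha, Bravo}: R1→Alpha 4·19=76, R2→Bravo 7·20=140, R3→Bravo 3·24=72, R4→Alpha 14·8=112, R5→Bravo 12·10=120, R6→Alpha 10·15=150. Service 670; fixed 159; total 829.
{Alpha}: R1→Alpha 4·19=76, R2→Alpha 9·20=180, R3→Alpha 7·24=168, R4→Alpha 14·8=112, R5→Alpha 14·10=140, R6→Alpha 10·15=150. Service 826; fixed 86; total 912.
{Bravo, Charlie}: service 678 + fixed 258 = 936
{Alpha, Bravo, Charlie}: service 602 + fixed 344 = 946
No other subset beats 829.

Open Alpha and Bravo; minimum total cost 829.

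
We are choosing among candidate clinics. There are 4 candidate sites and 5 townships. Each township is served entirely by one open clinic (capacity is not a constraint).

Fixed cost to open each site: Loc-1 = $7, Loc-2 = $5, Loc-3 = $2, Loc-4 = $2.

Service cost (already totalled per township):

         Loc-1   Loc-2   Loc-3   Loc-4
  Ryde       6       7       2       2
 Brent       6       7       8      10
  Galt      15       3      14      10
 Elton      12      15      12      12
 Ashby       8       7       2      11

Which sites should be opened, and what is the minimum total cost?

Open Loc-2 and Loc-3; minimum total cost 33.

For any fixed open set, each township goes to its cheapest open site; total = fixed + service.
{Loc-2, Loc-3}: Ryde→Loc-3 2, Brent→Loc-2 7, Galt→Loc-2 3, Elton→Loc-3 12, Ashby→Loc-3 2. Service 26; fixed 7; total 33.
{Loc-2, Loc-3, Loc-4}: Ryde→Loc-3 2, Brent→Loc-2 7, Galt→Loc-2 3, Elton→Loc-3 12, Ashby→Loc-3 2. Service 26; fixed 9; total 35.
{Loc-2, Loc-4}: Ryde→Loc-4 2, Brent→Loc-2 7, Galt→Loc-2 3, Elton→Loc-4 12, Ashby→Loc-2 7. Service 31; fixed 7; total 38.
{Loc-1, Loc-2, Loc-3, Loc-4}: service 25 + fixed 16 = 41
No other subset beats 33.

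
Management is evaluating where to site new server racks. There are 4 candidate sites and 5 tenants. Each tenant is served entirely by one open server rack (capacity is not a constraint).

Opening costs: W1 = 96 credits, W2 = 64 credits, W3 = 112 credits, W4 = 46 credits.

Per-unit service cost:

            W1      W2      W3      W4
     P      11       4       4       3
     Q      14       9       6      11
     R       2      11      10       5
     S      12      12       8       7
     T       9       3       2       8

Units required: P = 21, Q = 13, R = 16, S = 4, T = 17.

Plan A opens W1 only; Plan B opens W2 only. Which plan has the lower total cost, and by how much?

Plan B is cheaper by 202.

Plan A: {W1}: P→W1 11·21=231, Q→W1 14·13=182, R→W1 2·16=32, S→W1 12·4=48, T→W1 9·17=153. Service 646; fixed 96; total 742.
Plan B: {W2}: P→W2 4·21=84, Q→W2 9·13=117, R→W2 11·16=176, S→W2 12·4=48, T→W2 3·17=51. Service 476; fixed 64; total 540.
Difference: |742 − 540| = 202.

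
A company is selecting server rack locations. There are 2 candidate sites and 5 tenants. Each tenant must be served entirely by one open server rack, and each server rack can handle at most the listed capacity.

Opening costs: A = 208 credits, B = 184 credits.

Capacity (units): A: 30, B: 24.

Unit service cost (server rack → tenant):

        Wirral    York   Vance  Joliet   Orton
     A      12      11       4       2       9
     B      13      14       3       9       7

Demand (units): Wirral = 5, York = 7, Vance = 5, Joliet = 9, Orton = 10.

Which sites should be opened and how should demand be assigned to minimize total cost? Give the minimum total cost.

Open {A, B}: Wirral→A 12·5=60, York→A 11·7=77, Vance→B 3·5=15, Joliet→A 2·9=18, Orton→B 7·10=70.
Loads: A carries 21/30, B carries 15/24. Service 240; fixed 392; total 632.
Next best feasible plan costs 637.

Minimum total cost: 632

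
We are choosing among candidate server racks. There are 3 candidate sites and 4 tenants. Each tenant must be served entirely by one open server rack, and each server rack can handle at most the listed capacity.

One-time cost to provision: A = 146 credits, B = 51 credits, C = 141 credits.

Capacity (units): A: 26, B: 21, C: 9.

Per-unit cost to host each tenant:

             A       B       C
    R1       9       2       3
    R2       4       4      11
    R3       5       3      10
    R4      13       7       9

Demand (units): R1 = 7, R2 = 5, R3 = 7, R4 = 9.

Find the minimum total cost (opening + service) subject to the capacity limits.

Minimum total cost: 317

Open {B, C}: R1→C 3·7=21, R2→B 4·5=20, R3→B 3·7=21, R4→B 7·9=63.
Loads: B carries 21/21, C carries 7/9. Service 125; fixed 192; total 317.
Next best feasible plan costs 328.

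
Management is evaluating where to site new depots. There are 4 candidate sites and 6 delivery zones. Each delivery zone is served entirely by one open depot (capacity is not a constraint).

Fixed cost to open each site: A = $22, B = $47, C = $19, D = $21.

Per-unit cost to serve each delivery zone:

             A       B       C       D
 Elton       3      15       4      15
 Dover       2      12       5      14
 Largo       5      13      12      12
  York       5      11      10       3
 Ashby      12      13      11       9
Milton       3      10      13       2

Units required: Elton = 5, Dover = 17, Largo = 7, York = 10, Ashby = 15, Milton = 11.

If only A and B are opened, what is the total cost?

Each delivery zone is assigned to its cheapest site among the open ones.
{A, B}: Elton→A 3·5=15, Dover→A 2·17=34, Largo→A 5·7=35, York→A 5·10=50, Ashby→A 12·15=180, Milton→A 3·11=33. Service 347; fixed 69; total 416.

Total cost: 416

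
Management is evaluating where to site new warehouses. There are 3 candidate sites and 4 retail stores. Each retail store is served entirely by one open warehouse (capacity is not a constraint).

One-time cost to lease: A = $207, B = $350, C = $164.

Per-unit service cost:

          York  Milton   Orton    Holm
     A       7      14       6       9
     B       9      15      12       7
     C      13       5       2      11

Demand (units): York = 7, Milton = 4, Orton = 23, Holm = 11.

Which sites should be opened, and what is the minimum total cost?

Open C only; minimum total cost 442.

For any fixed open set, each retail store goes to its cheapest open site; total = fixed + service.
{C}: York→C 13·7=91, Milton→C 5·4=20, Orton→C 2·23=46, Holm→C 11·11=121. Service 278; fixed 164; total 442.
{A}: service 342 + fixed 207 = 549
{A, C}: service 214 + fixed 371 = 585
{A, B, C}: service 192 + fixed 721 = 913
No other subset beats 442.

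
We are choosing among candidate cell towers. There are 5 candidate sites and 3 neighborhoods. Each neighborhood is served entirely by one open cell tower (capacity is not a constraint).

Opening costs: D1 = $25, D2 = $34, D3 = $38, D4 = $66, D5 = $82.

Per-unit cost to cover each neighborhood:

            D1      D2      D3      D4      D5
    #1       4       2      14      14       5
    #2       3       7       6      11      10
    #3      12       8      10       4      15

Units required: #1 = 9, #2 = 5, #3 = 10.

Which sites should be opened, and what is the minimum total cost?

For any fixed open set, each neighborhood goes to its cheapest open site; total = fixed + service.
{D2}: #1→D2 2·9=18, #2→D2 7·5=35, #3→D2 8·10=80. Service 133; fixed 34; total 167.
{D1, D2}: service 113 + fixed 59 = 172
{D1, D4}: #1→D1 4·9=36, #2→D1 3·5=15, #3→D4 4·10=40. Service 91; fixed 91; total 182.
{D1, D2, D3, D4, D5}: service 73 + fixed 245 = 318
No other subset beats 167.

Open D2 only; minimum total cost 167.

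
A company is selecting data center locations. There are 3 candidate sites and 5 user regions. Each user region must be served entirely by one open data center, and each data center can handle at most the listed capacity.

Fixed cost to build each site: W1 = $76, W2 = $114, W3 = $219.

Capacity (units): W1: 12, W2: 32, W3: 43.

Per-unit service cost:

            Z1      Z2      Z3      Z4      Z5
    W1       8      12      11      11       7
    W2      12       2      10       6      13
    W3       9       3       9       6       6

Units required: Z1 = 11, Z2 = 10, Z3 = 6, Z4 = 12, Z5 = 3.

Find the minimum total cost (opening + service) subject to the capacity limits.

Open {W1, W2}: Z1→W1 8·11=88, Z2→W2 2·10=20, Z3→W2 10·6=60, Z4→W2 6·12=72, Z5→W2 13·3=39.
Loads: W1 carries 11/12, W2 carries 31/32. Service 279; fixed 190; total 469.
Next best feasible plan costs 492.

Minimum total cost: 469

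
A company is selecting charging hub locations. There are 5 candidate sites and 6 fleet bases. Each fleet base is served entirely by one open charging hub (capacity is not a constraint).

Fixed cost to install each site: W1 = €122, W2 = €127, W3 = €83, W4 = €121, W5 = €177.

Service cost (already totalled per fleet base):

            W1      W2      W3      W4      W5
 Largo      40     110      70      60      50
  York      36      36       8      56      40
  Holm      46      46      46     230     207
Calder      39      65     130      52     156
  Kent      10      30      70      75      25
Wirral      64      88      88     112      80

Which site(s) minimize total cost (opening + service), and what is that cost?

Open W1 only; minimum total cost 357.

For any fixed open set, each fleet base goes to its cheapest open site; total = fixed + service.
{W1}: Largo→W1 40, York→W1 36, Holm→W1 46, Calder→W1 39, Kent→W1 10, Wirral→W1 64. Service 235; fixed 122; total 357.
{W1, W3}: service 207 + fixed 205 = 412
{W1, W4}: service 235 + fixed 243 = 478
{W1, W2, W3, W4, W5}: Largo→W1 40, York→W3 8, Holm→W1 46, Calder→W1 39, Kent→W1 10, Wirral→W1 64. Service 207; fixed 630; total 837.
No other subset beats 357.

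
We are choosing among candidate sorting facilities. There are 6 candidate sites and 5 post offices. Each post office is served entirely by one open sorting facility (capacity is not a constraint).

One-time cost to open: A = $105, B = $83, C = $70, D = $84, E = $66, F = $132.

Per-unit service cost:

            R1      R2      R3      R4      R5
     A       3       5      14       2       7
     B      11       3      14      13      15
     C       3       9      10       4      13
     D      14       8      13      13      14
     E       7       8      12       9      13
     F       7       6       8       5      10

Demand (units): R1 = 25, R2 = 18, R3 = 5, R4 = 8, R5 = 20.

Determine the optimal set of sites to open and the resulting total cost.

For any fixed open set, each post office goes to its cheapest open site; total = fixed + service.
{A}: R1→A 3·25=75, R2→A 5·18=90, R3→A 14·5=70, R4→A 2·8=16, R5→A 7·20=140. Service 391; fixed 105; total 496.
{A, B}: service 355 + fixed 188 = 543
{A, C}: R1→A 3·25=75, R2→A 5·18=90, R3→C 10·5=50, R4→A 2·8=16, R5→A 7·20=140. Service 371; fixed 175; total 546.
{A, B, C, D, E, F}: service 325 + fixed 540 = 865
No other subset beats 496.

Open A only; minimum total cost 496.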